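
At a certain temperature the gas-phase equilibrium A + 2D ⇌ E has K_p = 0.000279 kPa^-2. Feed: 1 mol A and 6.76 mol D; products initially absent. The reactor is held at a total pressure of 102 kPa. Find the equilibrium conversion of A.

X = 0.674

Basis: 1 mol A initially; let X = conversion of A. Extent ξ = X.
Mole table: n_A = 1 − X; n_D = 6.76 − 2X; n_E = X.
Total moles n_T = 7.76 − 2X.
With p_i = (n_i/n_T)P, K_p = p_E / (p_A p_D^2).
Substituting and setting equal to 0.000279 kPa^-2 gives a polynomial in X; the root in (0,1) is X = 0.674.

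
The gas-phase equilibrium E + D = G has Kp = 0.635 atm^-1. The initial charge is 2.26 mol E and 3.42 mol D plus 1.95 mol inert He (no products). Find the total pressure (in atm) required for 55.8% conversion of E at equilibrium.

P = 5.86 atm

Take 2.26 mol E as basis and let X be its fractional conversion, so ξ = 2.26X.
Moles: n_E = 2.26 − 2.26X; n_D = 3.42 − 2.26X; n_G = 2.26X; n_I = 1.95 (inert).
Summing: n_T = 7.63 − 2.26X.
Kp = p_G / (p_E p_D) with p_i = (n_i/n_T)·P.
At X = 0.558: the mole-fraction product g(X) = Π y_i^ν_i = 3.724. Since Kp = g(X)·P^{-1}, P = (g/Kp)^(1/1) = (3.724/0.635)^(1/1) = 5.86 atm.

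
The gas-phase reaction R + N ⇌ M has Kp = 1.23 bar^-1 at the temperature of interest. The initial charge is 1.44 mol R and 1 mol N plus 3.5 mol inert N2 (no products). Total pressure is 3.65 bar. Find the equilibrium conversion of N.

X = 0.448

Let X = conversion of N (basis 1 mol N); extent of reaction ξ = X.
At extent ξ: n_R = 1.44 − X; n_N = 1 − X; n_M = X; n_I = 3.5 (inert).
Total moles n_T = 5.94 − X.
y_i = n_i/n_T, p_i = y_i·P. Kp = p_M / (p_R p_N).
Substituting and setting equal to 1.23 bar^-1 gives a polynomial in X; the root in (0,1) is X = 0.448.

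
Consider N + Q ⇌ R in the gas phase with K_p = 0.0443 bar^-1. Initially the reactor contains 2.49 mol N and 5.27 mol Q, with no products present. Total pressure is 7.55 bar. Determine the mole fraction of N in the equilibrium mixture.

Take 2.49 mol N as basis and let X be its fractional conversion, so ξ = 2.49X.
Mole table: n_N = 2.49 − 2.49X; n_Q = 5.27 − 2.49X; n_R = 2.49X.
Summing: n_T = 7.76 − 2.49X.
y_i = n_i/n_T, p_i = y_i·P. K_p = p_R / (p_N p_Q).
Substituting and setting equal to 0.0443 bar^-1 gives a polynomial in X; the root in (0,1) is X = 0.181.
Then n_N = 2.04, n_T = 7.31, so y_N = 0.279.

y_N = 0.279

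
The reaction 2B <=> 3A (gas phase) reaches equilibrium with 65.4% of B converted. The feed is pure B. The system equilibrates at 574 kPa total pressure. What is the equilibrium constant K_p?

Basis: 1 mol B initially; let X = conversion of B. Extent ξ = 0.5X.
Species balance: n_B = 1 − X; n_A = 1.5X.
n_T = Σnᵢ = 1 + 0.5X.
At X = 0.654: n_B = 0.346, n_A = 0.981, n_T = 1.33.
p_i = (n_i/n_T)·P. K_p = p_A^3 / (p_B^2) = 3.41e+03 kPa.

K_p = 3.41e+03 kPa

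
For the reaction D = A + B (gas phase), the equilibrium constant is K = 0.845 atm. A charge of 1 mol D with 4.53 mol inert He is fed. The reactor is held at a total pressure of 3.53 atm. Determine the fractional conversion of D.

X = 0.685

Let X = conversion of D (basis 1 mol D); extent of reaction ξ = X.
At extent ξ: n_D = 1 − X; n_A = X; n_B = X; n_I = 4.53 (inert).
Summing: n_T = 5.53 + X.
Mole fractions y_i = n_i/n_T; K = p_A p_B / (p_D) with p_i = y_i·P.
Setting this equal to 0.845 atm and taking the physical root (0 < X < 1) gives X = 0.685.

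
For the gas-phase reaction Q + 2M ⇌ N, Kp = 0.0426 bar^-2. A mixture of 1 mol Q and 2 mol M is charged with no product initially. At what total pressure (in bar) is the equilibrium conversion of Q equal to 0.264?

P = 4.87 bar

Let X = conversion of Q (basis 1 mol Q); extent of reaction ξ = X.
Species balance: n_Q = 1 − X; n_M = 2 − 2X; n_N = X.
n_T = Σnᵢ = 3 − 2X.
Kp = p_N / (p_Q p_M^2) with p_i = (n_i/n_T)·P.
At X = 0.264: the mole-fraction product g(X) = Π y_i^ν_i = 1.012. Since Kp = g(X)·P^{-2}, P = (g/Kp)^(1/2) = (1.012/0.0426)^(1/2) = 4.87 bar.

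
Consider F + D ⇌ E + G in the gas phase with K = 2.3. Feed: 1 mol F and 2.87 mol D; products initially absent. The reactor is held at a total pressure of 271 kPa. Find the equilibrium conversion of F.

Basis: 1 mol F initially; let X = conversion of F. Extent ξ = X.
Mole table: n_F = 1 − X; n_D = 2.87 − X; n_E = X; n_G = X.
n_T stays at 3.87 (no change in mole number).
With p_i = (n_i/n_T)P, K = p_E p_G / (p_F p_D).
Substituting and setting equal to 2.3 gives a polynomial in X; the root in (0,1) is X = 0.846.

X = 0.846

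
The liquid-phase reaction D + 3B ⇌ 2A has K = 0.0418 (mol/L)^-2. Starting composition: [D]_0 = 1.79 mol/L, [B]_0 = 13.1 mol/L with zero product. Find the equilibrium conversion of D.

Let X = conversion of D; extent ξ = 1.79·X mol/L.
Concentrations: [D] = 1.79 − 1.79X; [B] = 13.1 − 5.37X; [A] = 3.58X.
K = [A]^2 / ([D] [B]^3).
Setting equal to 0.0418 and solving for X on (0,1) gives X = 0.823.

X = 0.823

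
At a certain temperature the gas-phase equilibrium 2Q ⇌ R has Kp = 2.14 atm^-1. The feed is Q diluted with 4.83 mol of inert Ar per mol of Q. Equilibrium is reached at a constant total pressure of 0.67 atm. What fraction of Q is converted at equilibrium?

Let X = conversion of Q (basis 1 mol Q); extent of reaction ξ = 0.5X.
Species balance: n_Q = 1 − X; n_R = 0.5X; n_I = 4.83 (inert).
Total moles n_T = 5.83 − 0.5X.
y_i = n_i/n_T, p_i = y_i·P. Kp = p_R / (p_Q^2).
Substituting and setting equal to 2.14 atm^-1 gives a polynomial in X; the root in (0,1) is X = 0.269.

X = 0.269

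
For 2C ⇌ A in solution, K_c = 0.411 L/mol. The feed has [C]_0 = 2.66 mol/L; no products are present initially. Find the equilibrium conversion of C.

Let X = conversion of C; extent ξ = 2.66X/2 mol/L.
Concentrations: [C] = 2.66 − 2.66X; [A] = 1.33X.
K_c = [A] / ([C]^2).
Equating to 0.411 L/mol: the physical root is X = 0.515.

X = 0.515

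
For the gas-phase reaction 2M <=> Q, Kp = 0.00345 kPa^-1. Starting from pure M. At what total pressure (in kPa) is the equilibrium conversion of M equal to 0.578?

P = 334 kPa

Basis: 1 mol M initially; let X = conversion of M. Extent ξ = 0.5X.
Moles: n_M = 1 − X; n_Q = 0.5X.
n_T = Σnᵢ = 1 − 0.5X.
Kp = p_Q / (p_M^2) with p_i = (n_i/n_T)·P.
At X = 0.578: the mole-fraction product g(X) = Π y_i^ν_i = 1.154. Since Kp = g(X)·P^{-1}, P = (g/Kp)^(1/1) = (1.154/0.00345)^(1/1) = 334 kPa.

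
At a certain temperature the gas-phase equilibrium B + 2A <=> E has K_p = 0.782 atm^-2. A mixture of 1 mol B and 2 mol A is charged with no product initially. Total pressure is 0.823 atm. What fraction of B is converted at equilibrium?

X = 0.171

Let X = conversion of B (basis 1 mol B); extent of reaction ξ = X.
Mole table: n_B = 1 − X; n_A = 2 − 2X; n_E = X.
n_T = Σnᵢ = 3 − 2X.
With p_i = (n_i/n_T)P, K_p = p_E / (p_B p_A^2).
Substituting and setting equal to 0.782 atm^-2 gives a polynomial in X; the root in (0,1) is X = 0.171.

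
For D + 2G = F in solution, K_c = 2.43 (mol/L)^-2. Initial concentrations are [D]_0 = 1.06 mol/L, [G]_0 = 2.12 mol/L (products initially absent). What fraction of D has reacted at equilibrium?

Let X = conversion of D; extent ξ = 1.06·X mol/L.
Concentrations: [D] = 1.06 − 1.06X; [G] = 2.12 − 2.12X; [F] = 1.06X.
K_c = [F] / ([D] [G]^2).
Solving K_c = 2.43 for X ∈ (0,1): X = 0.616.

X = 0.616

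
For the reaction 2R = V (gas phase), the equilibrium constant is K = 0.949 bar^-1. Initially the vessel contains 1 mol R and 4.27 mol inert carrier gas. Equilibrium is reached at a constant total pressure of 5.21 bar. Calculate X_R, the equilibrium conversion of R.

X = 0.497

Basis: 1 mol R initially; let X = conversion of R. Extent ξ = 0.5X.
Mole table: n_R = 1 − X; n_V = 0.5X; n_I = 4.27 (inert).
Summing: n_T = 5.27 − 0.5X.
With p_i = (n_i/n_T)P, K = p_V / (p_R^2).
Equating to 0.949 bar^-1 and solving on 0 < X < 1: X = 0.497.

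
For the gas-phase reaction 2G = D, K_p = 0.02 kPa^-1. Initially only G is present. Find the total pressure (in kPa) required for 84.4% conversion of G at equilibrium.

Take 1 mol G as basis and let X be its fractional conversion, so ξ = 0.5X.
Mole table: n_G = 1 − X; n_D = 0.5X.
n_T = Σnᵢ = 1 − 0.5X.
K_p = p_D / (p_G^2) with p_i = (n_i/n_T)·P.
At X = 0.844: the mole-fraction product g(X) = Π y_i^ν_i = 10.02. Since K_p = g(X)·P^{-1}, P = (g/K_p)^(1/1) = (10.02/0.02)^(1/1) = 501 kPa.

P = 501 kPa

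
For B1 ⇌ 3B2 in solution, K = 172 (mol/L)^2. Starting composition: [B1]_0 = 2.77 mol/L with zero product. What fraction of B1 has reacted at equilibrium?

Let X = conversion of B1; extent ξ = 2.77·X mol/L.
Concentrations: [B1] = 2.77 − 2.77X; [B2] = 8.31X.
K = [B2]^3 / ([B1]).
Setting equal to 172 and solving for X on (0,1) gives X = 0.658.

X = 0.658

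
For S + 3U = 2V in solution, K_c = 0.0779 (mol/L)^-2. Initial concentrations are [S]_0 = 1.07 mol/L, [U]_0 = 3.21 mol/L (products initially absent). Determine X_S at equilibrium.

Let X = conversion of S; extent ξ = 1.07·X mol/L.
Concentrations: [S] = 1.07 − 1.07X; [U] = 3.21 − 3.21X; [V] = 2.14X.
K_c = [V]^2 / ([S] [U]^3).
This equals 0.0779 at X = 0.339 (the root in 0 < X < 1).

X = 0.339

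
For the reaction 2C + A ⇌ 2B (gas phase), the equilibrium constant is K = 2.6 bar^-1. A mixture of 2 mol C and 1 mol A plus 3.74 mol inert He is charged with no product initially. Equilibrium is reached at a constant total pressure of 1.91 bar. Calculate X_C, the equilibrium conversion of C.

X = 0.406

Let X = conversion of C (basis 2 mol C); extent of reaction ξ = X.
Species balance: n_C = 2 − 2X; n_A = 1 − X; n_B = 2X; n_I = 3.74 (inert).
n_T = Σnᵢ = 6.74 − X.
Mole fractions y_i = n_i/n_T; K = p_B^2 / (p_C^2 p_A) with p_i = y_i·P.
Equating to 2.6 bar^-1 and solving on 0 < X < 1: X = 0.406.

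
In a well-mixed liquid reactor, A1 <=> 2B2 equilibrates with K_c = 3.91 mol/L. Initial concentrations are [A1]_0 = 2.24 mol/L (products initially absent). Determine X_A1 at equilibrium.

Let X = conversion of A1; extent ξ = 2.24·X mol/L.
Concentrations: [A1] = 2.24 − 2.24X; [B2] = 4.48X.
K_c = [B2]^2 / ([A1]).
Setting equal to 3.91 and solving for X on (0,1) gives X = 0.478.

X = 0.478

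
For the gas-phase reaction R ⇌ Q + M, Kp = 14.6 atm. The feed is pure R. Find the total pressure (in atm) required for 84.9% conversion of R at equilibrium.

Let X = conversion of R (basis 1 mol R); extent of reaction ξ = X.
At extent ξ: n_R = 1 − X; n_Q = X; n_M = X.
n_T = Σnᵢ = 1 + X.
Kp = p_Q p_M / (p_R) with p_i = (n_i/n_T)·P.
At X = 0.849: the mole-fraction product g(X) = Π y_i^ν_i = 2.582. Since Kp = g(X)·P^{1}, P = (Kp/g)^(1/1) = (14.6/2.582)^(1/1) = 5.66 atm.

P = 5.66 atm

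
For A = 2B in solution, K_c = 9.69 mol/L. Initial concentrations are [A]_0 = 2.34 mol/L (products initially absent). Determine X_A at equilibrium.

X = 0.624

Let X = conversion of A; extent ξ = 2.34·X mol/L.
Concentrations: [A] = 2.34 − 2.34X; [B] = 4.68X.
K_c = [B]^2 / ([A]).
This equals 9.69 at X = 0.624 (the root in 0 < X < 1).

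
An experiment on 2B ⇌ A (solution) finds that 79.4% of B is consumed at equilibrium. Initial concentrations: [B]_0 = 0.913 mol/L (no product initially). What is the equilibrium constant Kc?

Let X = conversion of B.
Concentrations: [B] = 0.913 − 0.913X; [A] = 0.457X.
At X = 0.794: [B] = 0.188, [A] = 0.362.
Kc = [A] / ([B]^2) = 10.2 L/mol.

Kc = 10.2 L/mol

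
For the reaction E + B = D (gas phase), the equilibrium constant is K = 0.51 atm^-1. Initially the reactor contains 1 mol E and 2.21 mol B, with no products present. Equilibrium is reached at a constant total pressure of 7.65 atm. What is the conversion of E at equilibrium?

X = 0.701

Let X = conversion of E (basis 1 mol E); extent of reaction ξ = X.
Mole table: n_E = 1 − X; n_B = 2.21 − X; n_D = X.
Total moles n_T = 3.21 − X.
Mole fractions y_i = n_i/n_T; K = p_D / (p_E p_B) with p_i = y_i·P.
This yields a degree-2 equation in X; solving on (0,1), X = 0.701.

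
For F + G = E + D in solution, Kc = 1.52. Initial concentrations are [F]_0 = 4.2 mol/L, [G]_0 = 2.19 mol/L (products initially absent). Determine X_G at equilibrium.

X = 0.718

Let X = conversion of G; extent ξ = 2.19·X mol/L.
Concentrations: [F] = 4.2 − 2.19X; [G] = 2.19 − 2.19X; [E] = 2.19X; [D] = 2.19X.
Kc = [E] [D] / ([F] [G]).
Solving Kc = 1.52 for X ∈ (0,1): X = 0.718.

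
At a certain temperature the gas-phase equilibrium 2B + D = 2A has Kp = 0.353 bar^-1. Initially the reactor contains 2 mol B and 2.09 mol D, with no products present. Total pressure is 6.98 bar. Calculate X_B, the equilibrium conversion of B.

X = 0.510

Take 2 mol B as basis and let X be its fractional conversion, so ξ = X.
Moles: n_B = 2 − 2X; n_D = 2.09 − X; n_A = 2X.
n_T = Σnᵢ = 4.09 − X.
y_i = n_i/n_T, p_i = y_i·P. Kp = p_A^2 / (p_B^2 p_D).
Equating to 0.353 bar^-1 and solving on 0 < X < 1: X = 0.510.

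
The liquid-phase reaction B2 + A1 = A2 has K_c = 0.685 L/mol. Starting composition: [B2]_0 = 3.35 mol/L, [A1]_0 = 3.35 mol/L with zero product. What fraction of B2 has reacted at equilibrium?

X = 0.523

Let X = conversion of B2; extent ξ = 3.35·X mol/L.
Concentrations: [B2] = 3.35 − 3.35X; [A1] = 3.35 − 3.35X; [A2] = 3.35X.
K_c = [A2] / ([B2] [A1]).
Equating to 0.685 L/mol: the physical root is X = 0.523.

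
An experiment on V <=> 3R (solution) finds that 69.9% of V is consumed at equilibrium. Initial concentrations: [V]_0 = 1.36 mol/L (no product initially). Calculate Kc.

Let X = conversion of V.
Concentrations: [V] = 1.36 − 1.36X; [R] = 4.08X.
At X = 0.699: [V] = 0.409, [R] = 2.85.
Kc = [R]^3 / ([V]) = 56.7 (mol/L)^2.

Kc = 56.7 (mol/L)^2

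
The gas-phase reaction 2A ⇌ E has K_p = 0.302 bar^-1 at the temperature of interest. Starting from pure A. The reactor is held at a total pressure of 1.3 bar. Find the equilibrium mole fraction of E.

Let X = conversion of A (basis 1 mol A); extent of reaction ξ = 0.5X.
Species balance: n_A = 1 − X; n_E = 0.5X.
Summing: n_T = 1 − 0.5X.
y_i = n_i/n_T, p_i = y_i·P. K_p = p_E / (p_A^2).
This yields a degree-2 equation in X; solving on (0,1), X = 0.376.
Then n_E = 0.188, n_T = 0.812, so y_E = 0.232.

y_E = 0.232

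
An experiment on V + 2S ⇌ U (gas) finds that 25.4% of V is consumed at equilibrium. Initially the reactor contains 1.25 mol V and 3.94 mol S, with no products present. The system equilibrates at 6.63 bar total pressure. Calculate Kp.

Take 1.25 mol V as basis and let X be its fractional conversion, so ξ = 1.25X.
Species balance: n_V = 1.25 − 1.25X; n_S = 3.94 − 2.5X; n_U = 1.25X.
Total moles n_T = 5.19 − 2.5X.
At X = 0.254: n_V = 0.932, n_S = 3.3, n_U = 0.318, n_T = 4.55.
p_i = (n_i/n_T)·P. Kp = p_U / (p_V p_S^2) = 0.0147 bar^-2.

Kp = 0.0147 bar^-2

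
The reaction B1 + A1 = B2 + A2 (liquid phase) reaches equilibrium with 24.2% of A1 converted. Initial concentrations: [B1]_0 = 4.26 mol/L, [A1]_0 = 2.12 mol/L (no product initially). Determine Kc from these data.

Kc = 0.0437

Let X = conversion of A1.
Concentrations: [B1] = 4.26 − 2.12X; [A1] = 2.12 − 2.12X; [B2] = 2.12X; [A2] = 2.12X.
At X = 0.242: [B1] = 3.75, [A1] = 1.61, [B2] = 0.513, [A2] = 0.513.
Kc = [B2] [A2] / ([B1] [A1]) = 0.0437.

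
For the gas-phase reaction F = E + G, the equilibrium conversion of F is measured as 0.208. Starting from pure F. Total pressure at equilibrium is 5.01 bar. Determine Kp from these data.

Kp = 0.227 bar

Basis: 1 mol F initially; let X = conversion of F. Extent ξ = X.
At extent ξ: n_F = 1 − X; n_E = X; n_G = X.
Total moles n_T = 1 + X.
At X = 0.208: n_F = 0.792, n_E = 0.208, n_G = 0.208, n_T = 1.21.
p_i = (n_i/n_T)·P. Kp = p_E p_G / (p_F) = 0.227 bar.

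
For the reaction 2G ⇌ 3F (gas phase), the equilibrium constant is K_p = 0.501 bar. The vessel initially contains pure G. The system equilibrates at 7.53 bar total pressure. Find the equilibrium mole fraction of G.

Basis: 1 mol G initially; let X = conversion of G. Extent ξ = 0.5X.
At extent ξ: n_G = 1 − X; n_F = 1.5X.
Summing: n_T = 1 + 0.5X.
Mole fractions y_i = n_i/n_T; K_p = p_F^3 / (p_G^2) with p_i = y_i·P.
Equating to 0.501 bar and solving on 0 < X < 1: X = 0.235.
Then n_G = 0.765, n_T = 1.12, so y_G = 0.685.

y_G = 0.685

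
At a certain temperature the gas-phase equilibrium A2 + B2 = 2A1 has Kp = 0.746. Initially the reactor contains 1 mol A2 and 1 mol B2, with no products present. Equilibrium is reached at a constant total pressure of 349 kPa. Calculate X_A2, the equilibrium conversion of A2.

X = 0.302

Take 1 mol A2 as basis and let X be its fractional conversion, so ξ = X.
At extent ξ: n_A2 = 1 − X; n_B2 = 1 − X; n_A1 = 2X.
Total moles n_T = 2 (Δν = 0, constant).
Mole fractions y_i = n_i/n_T; Kp = p_A1^2 / (p_A2 p_B2) with p_i = y_i·P.
This yields a degree-2 equation in X; solving on (0,1), X = 0.302.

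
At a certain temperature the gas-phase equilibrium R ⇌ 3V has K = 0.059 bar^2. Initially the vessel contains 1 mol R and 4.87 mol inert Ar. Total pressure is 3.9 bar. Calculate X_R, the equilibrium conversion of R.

X = 0.166

Let X = conversion of R (basis 1 mol R); extent of reaction ξ = X.
Mole table: n_R = 1 − X; n_V = 3X; n_I = 4.87 (inert).
Summing: n_T = 5.87 + 2X.
With p_i = (n_i/n_T)P, K = p_V^3 / (p_R).
Substituting and setting equal to 0.059 bar^2 gives a polynomial in X; the root in (0,1) is X = 0.166.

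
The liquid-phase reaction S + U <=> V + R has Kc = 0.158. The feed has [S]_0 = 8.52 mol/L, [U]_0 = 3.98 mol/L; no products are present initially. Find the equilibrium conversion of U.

Let X = conversion of U; extent ξ = 3.98·X mol/L.
Concentrations: [S] = 8.52 − 3.98X; [U] = 3.98 − 3.98X; [V] = 3.98X; [R] = 3.98X.
Kc = [V] [R] / ([S] [U]).
Equating to 0.158: the physical root is X = 0.404.

X = 0.404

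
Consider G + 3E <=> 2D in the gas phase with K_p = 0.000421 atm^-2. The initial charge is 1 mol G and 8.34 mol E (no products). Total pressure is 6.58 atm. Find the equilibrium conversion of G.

Let X = conversion of G (basis 1 mol G); extent of reaction ξ = X.
Moles: n_G = 1 − X; n_E = 8.34 − 3X; n_D = 2X.
Total moles n_T = 9.34 − 2X.
Mole fractions y_i = n_i/n_T; K_p = p_D^2 / (p_G p_E^3) with p_i = y_i·P.
Substituting and setting equal to 0.000421 atm^-2 gives a polynomial in X; the root in (0,1) is X = 0.152.

X = 0.152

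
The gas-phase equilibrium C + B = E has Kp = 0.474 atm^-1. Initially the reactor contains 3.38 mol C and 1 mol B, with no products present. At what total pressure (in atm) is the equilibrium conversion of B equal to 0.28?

Take 1 mol B as basis and let X be its fractional conversion, so ξ = X.
Moles: n_C = 3.38 − X; n_B = 1 − X; n_E = X.
n_T = Σnᵢ = 4.38 − X.
Kp = p_E / (p_C p_B) with p_i = (n_i/n_T)·P.
At X = 0.28: the mole-fraction product g(X) = Π y_i^ν_i = 0.5143. Since Kp = g(X)·P^{-1}, P = (g/Kp)^(1/1) = (0.5143/0.474)^(1/1) = 1.09 atm.

P = 1.09 atm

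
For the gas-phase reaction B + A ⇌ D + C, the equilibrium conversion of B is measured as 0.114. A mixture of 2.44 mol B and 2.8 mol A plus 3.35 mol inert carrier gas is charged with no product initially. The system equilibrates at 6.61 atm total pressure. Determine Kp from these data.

Let X = conversion of B (basis 2.44 mol B); extent of reaction ξ = 2.44X.
Moles: n_B = 2.44 − 2.44X; n_A = 2.8 − 2.44X; n_D = 2.44X; n_C = 2.44X; n_I = 3.35 (inert).
n_T stays at 8.59 (no change in mole number).
At X = 0.114: n_B = 2.16, n_A = 2.52, n_D = 0.278, n_C = 0.278, n_T = 8.59.
p_i = (n_i/n_T)·P. Kp = p_D p_C / (p_B p_A) = 0.0142.

Kp = 0.0142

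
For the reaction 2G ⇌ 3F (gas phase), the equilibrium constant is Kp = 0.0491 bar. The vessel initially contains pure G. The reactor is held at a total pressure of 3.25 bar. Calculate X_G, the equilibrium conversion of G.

Let X = conversion of G (basis 1 mol G); extent of reaction ξ = 0.5X.
Mole table: n_G = 1 − X; n_F = 1.5X.
n_T = Σnᵢ = 1 + 0.5X.
Mole fractions y_i = n_i/n_T; Kp = p_F^3 / (p_G^2) with p_i = y_i·P.
This yields a degree-3 equation in X; solving on (0,1), X = 0.151.

X = 0.151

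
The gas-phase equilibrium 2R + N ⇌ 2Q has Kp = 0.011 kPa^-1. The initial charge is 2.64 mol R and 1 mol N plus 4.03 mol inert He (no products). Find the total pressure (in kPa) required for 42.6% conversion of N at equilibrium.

P = 261 kPa

Take 1 mol N as basis and let X be its fractional conversion, so ξ = X.
At extent ξ: n_R = 2.64 − 2X; n_N = 1 − X; n_Q = 2X; n_I = 4.03 (inert).
Summing: n_T = 7.67 − X.
Kp = p_Q^2 / (p_R^2 p_N) with p_i = (n_i/n_T)·P.
At X = 0.426: the mole-fraction product g(X) = Π y_i^ν_i = 2.866. Since Kp = g(X)·P^{-1}, P = (g/Kp)^(1/1) = (2.866/0.011)^(1/1) = 261 kPa.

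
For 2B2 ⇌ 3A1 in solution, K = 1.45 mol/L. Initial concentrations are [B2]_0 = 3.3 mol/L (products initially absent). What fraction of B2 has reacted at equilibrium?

Let X = conversion of B2; extent ξ = 3.3X/2 mol/L.
Concentrations: [B2] = 3.3 − 3.3X; [A1] = 4.95X.
K = [A1]^3 / ([B2]^2).
This equals 1.45 at X = 0.372 (the root in 0 < X < 1).

X = 0.372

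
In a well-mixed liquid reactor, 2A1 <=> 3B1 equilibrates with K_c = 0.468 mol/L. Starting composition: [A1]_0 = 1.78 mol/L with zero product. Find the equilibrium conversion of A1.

X = 0.328

Let X = conversion of A1; extent ξ = 1.78X/2 mol/L.
Concentrations: [A1] = 1.78 − 1.78X; [B1] = 2.67X.
K_c = [B1]^3 / ([A1]^2).
This equals 0.468 at X = 0.328 (the root in 0 < X < 1).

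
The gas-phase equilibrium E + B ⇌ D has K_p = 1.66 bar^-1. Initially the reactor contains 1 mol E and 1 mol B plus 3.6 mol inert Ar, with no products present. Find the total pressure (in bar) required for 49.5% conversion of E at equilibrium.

Basis: 1 mol E initially; let X = conversion of E. Extent ξ = X.
Mole table: n_E = 1 − X; n_B = 1 − X; n_D = X; n_I = 3.6 (inert).
n_T = Σnᵢ = 5.6 − X.
K_p = p_D / (p_E p_B) with p_i = (n_i/n_T)·P.
At X = 0.495: the mole-fraction product g(X) = Π y_i^ν_i = 9.909. Since K_p = g(X)·P^{-1}, P = (g/K_p)^(1/1) = (9.909/1.66)^(1/1) = 5.97 bar.

P = 5.97 bar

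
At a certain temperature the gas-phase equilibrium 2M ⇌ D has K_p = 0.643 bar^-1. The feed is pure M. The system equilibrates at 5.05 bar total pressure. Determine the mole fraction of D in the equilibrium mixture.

Take 1 mol M as basis and let X be its fractional conversion, so ξ = 0.5X.
At extent ξ: n_M = 1 − X; n_D = 0.5X.
Summing: n_T = 1 − 0.5X.
With p_i = (n_i/n_T)P, K_p = p_D / (p_M^2).
This yields a degree-2 equation in X; solving on (0,1), X = 0.733.
Then n_D = 0.366, n_T = 0.634, so y_D = 0.578.

y_D = 0.578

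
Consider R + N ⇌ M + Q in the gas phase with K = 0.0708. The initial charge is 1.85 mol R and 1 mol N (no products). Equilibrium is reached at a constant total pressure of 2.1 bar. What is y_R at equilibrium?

Let X = conversion of N (basis 1 mol N); extent of reaction ξ = X.
At extent ξ: n_R = 1.85 − X; n_N = 1 − X; n_M = X; n_Q = X.
Total moles n_T = 2.85 (Δν = 0, constant).
Mole fractions y_i = n_i/n_T; K = p_M p_Q / (p_R p_N) with p_i = y_i·P.
Substituting and setting equal to 0.0708 gives a polynomial in X; the root in (0,1) is X = 0.282.
Then n_R = 1.57, n_T = 2.85, so y_R = 0.550.

y_R = 0.550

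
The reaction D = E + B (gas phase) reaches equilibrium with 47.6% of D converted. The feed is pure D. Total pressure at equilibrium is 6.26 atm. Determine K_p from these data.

Basis: 1 mol D initially; let X = conversion of D. Extent ξ = X.
Moles: n_D = 1 − X; n_E = X; n_B = X.
Total moles n_T = 1 + X.
At X = 0.476: n_D = 0.524, n_E = 0.476, n_B = 0.476, n_T = 1.48.
p_i = (n_i/n_T)·P. K_p = p_E p_B / (p_D) = 1.83 atm.

K_p = 1.83 atm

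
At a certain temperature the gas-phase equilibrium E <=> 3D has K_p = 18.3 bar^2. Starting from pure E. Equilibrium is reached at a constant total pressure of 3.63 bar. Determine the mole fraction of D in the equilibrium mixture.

y_D = 0.725

Take 1 mol E as basis and let X be its fractional conversion, so ξ = X.
Mole table: n_E = 1 − X; n_D = 3X.
Summing: n_T = 1 + 2X.
Mole fractions y_i = n_i/n_T; K_p = p_D^3 / (p_E) with p_i = y_i·P.
This yields a degree-3 equation in X; solving on (0,1), X = 0.468.
Then n_D = 1.4, n_T = 1.94, so y_D = 0.725.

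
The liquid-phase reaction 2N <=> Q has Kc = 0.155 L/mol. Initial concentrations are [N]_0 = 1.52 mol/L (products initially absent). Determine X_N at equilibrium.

X = 0.259

Let X = conversion of N; extent ξ = 1.52X/2 mol/L.
Concentrations: [N] = 1.52 − 1.52X; [Q] = 0.76X.
Kc = [Q] / ([N]^2).
This equals 0.155 at X = 0.259 (the root in 0 < X < 1).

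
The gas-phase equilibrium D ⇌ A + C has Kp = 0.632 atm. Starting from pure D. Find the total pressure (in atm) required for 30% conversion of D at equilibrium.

P = 6.39 atm

Take 1 mol D as basis and let X be its fractional conversion, so ξ = X.
Mole table: n_D = 1 − X; n_A = X; n_C = X.
Summing: n_T = 1 + X.
Kp = p_A p_C / (p_D) with p_i = (n_i/n_T)·P.
At X = 0.3: the mole-fraction product g(X) = Π y_i^ν_i = 0.0989. Since Kp = g(X)·P^{1}, P = (Kp/g)^(1/1) = (0.632/0.0989)^(1/1) = 6.39 atm.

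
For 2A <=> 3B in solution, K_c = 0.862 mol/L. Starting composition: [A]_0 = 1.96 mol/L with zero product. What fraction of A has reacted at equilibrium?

Let X = conversion of A; extent ξ = 1.96X/2 mol/L.
Concentrations: [A] = 1.96 − 1.96X; [B] = 2.94X.
K_c = [B]^3 / ([A]^2).
Setting equal to 0.862 and solving for X on (0,1) gives X = 0.372.

X = 0.372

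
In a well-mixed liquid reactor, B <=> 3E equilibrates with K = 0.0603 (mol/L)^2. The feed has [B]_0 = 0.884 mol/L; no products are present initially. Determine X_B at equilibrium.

X = 0.135

Let X = conversion of B; extent ξ = 0.884·X mol/L.
Concentrations: [B] = 0.884 − 0.884X; [E] = 2.65X.
K = [E]^3 / ([B]).
Setting equal to 0.0603 and solving for X on (0,1) gives X = 0.135.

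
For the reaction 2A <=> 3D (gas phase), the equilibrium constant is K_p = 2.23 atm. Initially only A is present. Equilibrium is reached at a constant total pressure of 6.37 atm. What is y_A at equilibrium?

y_A = 0.535

Take 1 mol A as basis and let X be its fractional conversion, so ξ = 0.5X.
Moles: n_A = 1 − X; n_D = 1.5X.
Total moles n_T = 1 + 0.5X.
Mole fractions y_i = n_i/n_T; K_p = p_D^3 / (p_A^2) with p_i = y_i·P.
Equating to 2.23 atm and solving on 0 < X < 1: X = 0.367.
Then n_A = 0.633, n_T = 1.18, so y_A = 0.535.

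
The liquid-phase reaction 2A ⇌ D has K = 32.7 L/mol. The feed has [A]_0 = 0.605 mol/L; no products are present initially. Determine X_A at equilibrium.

Let X = conversion of A; extent ξ = 0.605X/2 mol/L.
Concentrations: [A] = 0.605 − 0.605X; [D] = 0.302X.
K = [D] / ([A]^2).
This equals 32.7 at X = 0.853 (the root in 0 < X < 1).

X = 0.853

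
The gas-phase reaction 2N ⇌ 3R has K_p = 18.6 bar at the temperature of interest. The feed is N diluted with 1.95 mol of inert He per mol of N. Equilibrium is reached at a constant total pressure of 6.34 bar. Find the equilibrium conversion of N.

X = 0.673

Let X = conversion of N (basis 1 mol N); extent of reaction ξ = 0.5X.
Moles: n_N = 1 − X; n_R = 1.5X; n_I = 1.95 (inert).
n_T = Σnᵢ = 2.95 + 0.5X.
With p_i = (n_i/n_T)P, K_p = p_R^3 / (p_N^2).
This yields a degree-3 equation in X; solving on (0,1), X = 0.673.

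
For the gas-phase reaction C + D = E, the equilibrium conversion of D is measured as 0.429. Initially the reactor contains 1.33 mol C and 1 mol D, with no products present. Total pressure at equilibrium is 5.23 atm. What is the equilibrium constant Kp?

Take 1 mol D as basis and let X be its fractional conversion, so ξ = X.
Species balance: n_C = 1.33 − X; n_D = 1 − X; n_E = X.
Summing: n_T = 2.33 − X.
At X = 0.429: n_C = 0.901, n_D = 0.571, n_E = 0.429, n_T = 1.9.
p_i = (n_i/n_T)·P. Kp = p_E / (p_C p_D) = 0.303 atm^-1.

Kp = 0.303 atm^-1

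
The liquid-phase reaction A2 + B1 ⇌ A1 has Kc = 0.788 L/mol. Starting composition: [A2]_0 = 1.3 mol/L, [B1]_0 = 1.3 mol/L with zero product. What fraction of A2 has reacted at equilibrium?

Let X = conversion of A2; extent ξ = 1.3·X mol/L.
Concentrations: [A2] = 1.3 − 1.3X; [B1] = 1.3 − 1.3X; [A1] = 1.3X.
Kc = [A1] / ([A2] [B1]).
Solving Kc = 0.788 for X ∈ (0,1): X = 0.386.

X = 0.386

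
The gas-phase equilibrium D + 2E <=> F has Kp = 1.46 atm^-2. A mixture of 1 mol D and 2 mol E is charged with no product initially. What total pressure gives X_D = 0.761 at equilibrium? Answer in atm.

Basis: 1 mol D initially; let X = conversion of D. Extent ξ = X.
Species balance: n_D = 1 − X; n_E = 2 − 2X; n_F = X.
Total moles n_T = 3 − 2X.
Kp = p_F / (p_D p_E^2) with p_i = (n_i/n_T)·P.
At X = 0.761: the mole-fraction product g(X) = Π y_i^ν_i = 30.44. Since Kp = g(X)·P^{-2}, P = (g/Kp)^(1/2) = (30.44/1.46)^(1/2) = 4.57 atm.

P = 4.57 atm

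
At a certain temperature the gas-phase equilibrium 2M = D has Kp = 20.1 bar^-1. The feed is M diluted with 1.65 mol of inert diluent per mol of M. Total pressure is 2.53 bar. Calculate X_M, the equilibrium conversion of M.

X = 0.863

Basis: 1 mol M initially; let X = conversion of M. Extent ξ = 0.5X.
Mole table: n_M = 1 − X; n_D = 0.5X; n_I = 1.65 (inert).
Summing: n_T = 2.65 − 0.5X.
With p_i = (n_i/n_T)P, Kp = p_D / (p_M^2).
Setting this equal to 20.1 bar^-1 and taking the physical root (0 < X < 1) gives X = 0.863.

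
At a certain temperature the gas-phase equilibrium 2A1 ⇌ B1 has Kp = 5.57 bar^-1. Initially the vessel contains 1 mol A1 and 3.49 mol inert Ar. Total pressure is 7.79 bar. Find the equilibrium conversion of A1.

Let X = conversion of A1 (basis 1 mol A1); extent of reaction ξ = 0.5X.
Moles: n_A1 = 1 − X; n_B1 = 0.5X; n_I = 3.49 (inert).
n_T = Σnᵢ = 4.49 − 0.5X.
y_i = n_i/n_T, p_i = y_i·P. Kp = p_B1 / (p_A1^2).
Equating to 5.57 bar^-1 and solving on 0 < X < 1: X = 0.805.

X = 0.805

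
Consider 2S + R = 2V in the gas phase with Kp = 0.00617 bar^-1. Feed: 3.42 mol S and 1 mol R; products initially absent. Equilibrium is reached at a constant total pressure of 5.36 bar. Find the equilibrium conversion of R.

Take 1 mol R as basis and let X be its fractional conversion, so ξ = X.
At extent ξ: n_S = 3.42 − 2X; n_R = 1 − X; n_V = 2X.
Total moles n_T = 4.42 − X.
y_i = n_i/n_T, p_i = y_i·P. Kp = p_V^2 / (p_S^2 p_R).
Setting this equal to 0.00617 bar^-1 and taking the physical root (0 < X < 1) gives X = 0.129.

X = 0.129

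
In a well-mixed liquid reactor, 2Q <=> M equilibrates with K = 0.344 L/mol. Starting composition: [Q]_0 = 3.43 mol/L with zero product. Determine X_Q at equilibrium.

X = 0.527

Let X = conversion of Q; extent ξ = 3.43X/2 mol/L.
Concentrations: [Q] = 3.43 − 3.43X; [M] = 1.72X.
K = [M] / ([Q]^2).
This equals 0.344 at X = 0.527 (the root in 0 < X < 1).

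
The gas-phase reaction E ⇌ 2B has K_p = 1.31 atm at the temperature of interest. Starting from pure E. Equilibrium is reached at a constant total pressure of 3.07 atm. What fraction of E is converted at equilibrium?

X = 0.310

Take 1 mol E as basis and let X be its fractional conversion, so ξ = X.
Species balance: n_E = 1 − X; n_B = 2X.
Summing: n_T = 1 + X.
With p_i = (n_i/n_T)P, K_p = p_B^2 / (p_E).
Equating to 1.31 atm and solving on 0 < X < 1: X = 0.310.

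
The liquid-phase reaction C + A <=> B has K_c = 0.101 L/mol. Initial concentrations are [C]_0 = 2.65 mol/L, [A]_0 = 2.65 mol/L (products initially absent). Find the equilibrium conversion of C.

Let X = conversion of C; extent ξ = 2.65·X mol/L.
Concentrations: [C] = 2.65 − 2.65X; [A] = 2.65 − 2.65X; [B] = 2.65X.
K_c = [B] / ([C] [A]).
Equating to 0.101 L/mol: the physical root is X = 0.180.

X = 0.180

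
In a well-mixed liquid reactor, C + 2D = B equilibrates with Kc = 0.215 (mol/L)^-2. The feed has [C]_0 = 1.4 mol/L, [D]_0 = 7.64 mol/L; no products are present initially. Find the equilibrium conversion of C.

X = 0.855

Let X = conversion of C; extent ξ = 1.4·X mol/L.
Concentrations: [C] = 1.4 − 1.4X; [D] = 7.64 − 2.8X; [B] = 1.4X.
Kc = [B] / ([C] [D]^2).
Setting equal to 0.215 and solving for X on (0,1) gives X = 0.855.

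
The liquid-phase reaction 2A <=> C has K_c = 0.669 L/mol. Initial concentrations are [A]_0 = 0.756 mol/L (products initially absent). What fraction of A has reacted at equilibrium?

X = 0.384

Let X = conversion of A; extent ξ = 0.756X/2 mol/L.
Concentrations: [A] = 0.756 − 0.756X; [C] = 0.378X.
K_c = [C] / ([A]^2).
Equating to 0.669 L/mol: the physical root is X = 0.384.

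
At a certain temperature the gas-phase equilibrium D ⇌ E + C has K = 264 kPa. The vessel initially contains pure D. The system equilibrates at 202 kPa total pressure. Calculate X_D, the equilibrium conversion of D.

X = 0.753

Take 1 mol D as basis and let X be its fractional conversion, so ξ = X.
Moles: n_D = 1 − X; n_E = X; n_C = X.
Total moles n_T = 1 + X.
Mole fractions y_i = n_i/n_T; K = p_E p_C / (p_D) with p_i = y_i·P.
Equating to 264 kPa and solving on 0 < X < 1: X = 0.753.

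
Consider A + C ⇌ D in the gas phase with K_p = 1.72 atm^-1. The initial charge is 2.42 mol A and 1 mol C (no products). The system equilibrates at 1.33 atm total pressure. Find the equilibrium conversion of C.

X = 0.596

Take 1 mol C as basis and let X be its fractional conversion, so ξ = X.
Moles: n_A = 2.42 − X; n_C = 1 − X; n_D = X.
Total moles n_T = 3.42 − X.
Mole fractions y_i = n_i/n_T; K_p = p_D / (p_A p_C) with p_i = y_i·P.
Substituting and setting equal to 1.72 atm^-1 gives a polynomial in X; the root in (0,1) is X = 0.596.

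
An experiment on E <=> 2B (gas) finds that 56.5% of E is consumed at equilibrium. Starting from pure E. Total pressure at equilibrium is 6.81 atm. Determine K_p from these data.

K_p = 12.8 atm

Let X = conversion of E (basis 1 mol E); extent of reaction ξ = X.
At extent ξ: n_E = 1 − X; n_B = 2X.
Summing: n_T = 1 + X.
At X = 0.565: n_E = 0.435, n_B = 1.13, n_T = 1.56.
p_i = (n_i/n_T)·P. K_p = p_B^2 / (p_E) = 12.8 atm.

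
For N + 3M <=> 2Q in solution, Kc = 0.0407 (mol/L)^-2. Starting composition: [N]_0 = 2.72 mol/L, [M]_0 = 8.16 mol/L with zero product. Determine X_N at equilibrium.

Let X = conversion of N; extent ξ = 2.72·X mol/L.
Concentrations: [N] = 2.72 − 2.72X; [M] = 8.16 − 8.16X; [Q] = 5.44X.
Kc = [Q]^2 / ([N] [M]^3).
This equals 0.0407 at X = 0.443 (the root in 0 < X < 1).

X = 0.443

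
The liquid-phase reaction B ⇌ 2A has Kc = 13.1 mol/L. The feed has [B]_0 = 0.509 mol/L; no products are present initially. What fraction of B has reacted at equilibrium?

Let X = conversion of B; extent ξ = 0.509·X mol/L.
Concentrations: [B] = 0.509 − 0.509X; [A] = 1.02X.
Kc = [A]^2 / ([B]).
Setting equal to 13.1 and solving for X on (0,1) gives X = 0.880.

X = 0.880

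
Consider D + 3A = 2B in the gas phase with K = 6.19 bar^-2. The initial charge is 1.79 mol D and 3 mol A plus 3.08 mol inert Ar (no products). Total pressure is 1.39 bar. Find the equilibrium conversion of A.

X = 0.510

Basis: 3 mol A initially; let X = conversion of A. Extent ξ = X.
Species balance: n_D = 1.79 − X; n_A = 3 − 3X; n_B = 2X; n_I = 3.08 (inert).
Summing: n_T = 7.87 − 2X.
y_i = n_i/n_T, p_i = y_i·P. K = p_B^2 / (p_D p_A^3).
Setting this equal to 6.19 bar^-2 and taking the physical root (0 < X < 1) gives X = 0.510.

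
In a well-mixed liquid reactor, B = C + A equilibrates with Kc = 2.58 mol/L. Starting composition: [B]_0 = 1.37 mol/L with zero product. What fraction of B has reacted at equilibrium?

Let X = conversion of B; extent ξ = 1.37·X mol/L.
Concentrations: [B] = 1.37 − 1.37X; [C] = 1.37X; [A] = 1.37X.
Kc = [C] [A] / ([B]).
Solving Kc = 2.58 for X ∈ (0,1): X = 0.723.

X = 0.723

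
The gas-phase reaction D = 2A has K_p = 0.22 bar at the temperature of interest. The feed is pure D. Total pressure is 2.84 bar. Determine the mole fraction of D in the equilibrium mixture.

Let X = conversion of D (basis 1 mol D); extent of reaction ξ = X.
Moles: n_D = 1 − X; n_A = 2X.
Total moles n_T = 1 + X.
Mole fractions y_i = n_i/n_T; K_p = p_A^2 / (p_D) with p_i = y_i·P.
This yields a degree-2 equation in X; solving on (0,1), X = 0.138.
Then n_D = 0.862, n_T = 1.14, so y_D = 0.758.

y_D = 0.758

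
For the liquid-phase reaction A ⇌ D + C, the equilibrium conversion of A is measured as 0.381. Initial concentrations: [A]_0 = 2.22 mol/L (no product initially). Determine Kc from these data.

Let X = conversion of A.
Concentrations: [A] = 2.22 − 2.22X; [D] = 2.22X; [C] = 2.22X.
At X = 0.381: [A] = 1.37, [D] = 0.846, [C] = 0.846.
Kc = [D] [C] / ([A]) = 0.521 mol/L.

Kc = 0.521 mol/L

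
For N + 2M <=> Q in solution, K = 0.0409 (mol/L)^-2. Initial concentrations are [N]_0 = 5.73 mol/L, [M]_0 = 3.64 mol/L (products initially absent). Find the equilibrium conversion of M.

Let X = conversion of M; extent ξ = 3.64X/2 mol/L.
Concentrations: [N] = 5.73 − 1.82X; [M] = 3.64 − 3.64X; [Q] = 1.82X.
K = [Q] / ([N] [M]^2).
This equals 0.0409 at X = 0.447 (the root in 0 < X < 1).

X = 0.447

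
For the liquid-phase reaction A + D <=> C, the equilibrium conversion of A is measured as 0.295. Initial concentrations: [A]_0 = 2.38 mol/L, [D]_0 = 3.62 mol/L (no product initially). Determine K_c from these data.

Let X = conversion of A.
Concentrations: [A] = 2.38 − 2.38X; [D] = 3.62 − 2.38X; [C] = 2.38X.
At X = 0.295: [A] = 1.68, [D] = 2.92, [C] = 0.702.
K_c = [C] / ([A] [D]) = 0.143 L/mol.

K_c = 0.143 L/mol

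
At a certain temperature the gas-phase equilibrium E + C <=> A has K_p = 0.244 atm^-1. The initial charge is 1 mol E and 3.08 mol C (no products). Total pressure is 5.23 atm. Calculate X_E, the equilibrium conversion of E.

Take 1 mol E as basis and let X be its fractional conversion, so ξ = X.
Species balance: n_E = 1 − X; n_C = 3.08 − X; n_A = X.
Total moles n_T = 4.08 − X.
With p_i = (n_i/n_T)P, K_p = p_A / (p_E p_C).
Equating to 0.244 atm^-1 and solving on 0 < X < 1: X = 0.480.

X = 0.480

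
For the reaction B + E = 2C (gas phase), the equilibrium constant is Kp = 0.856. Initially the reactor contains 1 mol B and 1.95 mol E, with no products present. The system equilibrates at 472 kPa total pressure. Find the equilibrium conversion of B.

Take 1 mol B as basis and let X be its fractional conversion, so ξ = X.
Moles: n_B = 1 − X; n_E = 1.95 − X; n_C = 2X.
Total moles n_T = 2.95 (Δν = 0, constant).
Mole fractions y_i = n_i/n_T; Kp = p_C^2 / (p_B p_E) with p_i = y_i·P.
Substituting and setting equal to 0.856 gives a polynomial in X; the root in (0,1) is X = 0.430.

X = 0.430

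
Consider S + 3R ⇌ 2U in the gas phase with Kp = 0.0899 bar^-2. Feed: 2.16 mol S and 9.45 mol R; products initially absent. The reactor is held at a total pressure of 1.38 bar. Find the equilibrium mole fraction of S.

y_S = 0.153

Basis: 2.16 mol S initially; let X = conversion of S. Extent ξ = 2.16X.
At extent ξ: n_S = 2.16 − 2.16X; n_R = 9.45 − 6.48X; n_U = 4.32X.
n_T = Σnᵢ = 11.6 − 4.32X.
y_i = n_i/n_T, p_i = y_i·P. Kp = p_U^2 / (p_S p_R^3).
Equating to 0.0899 bar^-2 and solving on 0 < X < 1: X = 0.253.
Then n_S = 1.61, n_T = 10.5, so y_S = 0.153.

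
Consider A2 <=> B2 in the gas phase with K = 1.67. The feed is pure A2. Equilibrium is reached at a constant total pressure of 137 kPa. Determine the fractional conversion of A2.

Basis: 1 mol A2 initially; let X = conversion of A2. Extent ξ = X.
Mole table: n_A2 = 1 − X; n_B2 = X.
Since Δν = 0, n_T = 1 throughout.
y_i = n_i/n_T, p_i = y_i·P. K = p_B2 / (p_A2).
Substituting and setting equal to 1.67 gives a polynomial in X; the root in (0,1) is X = 0.625.

X = 0.625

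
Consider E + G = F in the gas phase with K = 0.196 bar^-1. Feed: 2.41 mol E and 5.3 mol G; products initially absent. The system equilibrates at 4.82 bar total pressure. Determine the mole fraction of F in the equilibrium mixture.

y_F = 0.134

Take 2.41 mol E as basis and let X be its fractional conversion, so ξ = 2.41X.
Mole table: n_E = 2.41 − 2.41X; n_G = 5.3 − 2.41X; n_F = 2.41X.
Summing: n_T = 7.71 − 2.41X.
Mole fractions y_i = n_i/n_T; K = p_F / (p_E p_G) with p_i = y_i·P.
Equating to 0.196 bar^-1 and solving on 0 < X < 1: X = 0.379.
Then n_F = 0.913, n_T = 6.8, so y_F = 0.134.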